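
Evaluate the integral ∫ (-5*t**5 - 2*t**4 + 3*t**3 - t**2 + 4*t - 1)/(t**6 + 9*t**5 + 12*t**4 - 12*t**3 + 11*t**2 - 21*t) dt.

Factor the denominator: t*(t - 1)*(t + 3)*(t + 7)*(t**2 + 1).
Partial-fraction decomposition: -(t - 7)/(50*(t**2 + 1)) - 39063/(5600*(t + 7)) + 95/(48*(t + 3)) - 1/(32*(t - 1)) + 1/(21*t).
Integrate each term; A/(t−a) gives A·log|t−a|; the (Bt+D)/(t²+p²) term gives a log and an atan.

log(t)/21 - log(t - 1)/32 + 95*log(t + 3)/48 - 39063*log(t + 7)/5600 - log(t**2 + 1)/100 + 7*atan(t)/50 + C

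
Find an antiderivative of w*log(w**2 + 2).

Let u = w**2 + 2, so du = (2*w) dw.
The integral becomes (1/2)·∫ log(u) du; integrate by parts with u′=log(u), dv′=du.

w**2*log(w**2 + 2)/2 - w**2/2 + log(w**2 + 2) + C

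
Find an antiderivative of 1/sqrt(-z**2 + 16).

Substitute z = 4·sin(θ), so dz = 4·cos(θ) dθ and the radical becomes sqrt(-z**2 + 16) = 4·cos(θ) by the Pythagorean identity.
Integrate the resulting trig expression in θ, then back-substitute θ = asin(z/4), sin(θ) = z/4, cos(θ) = sqrt(-z**2 + 16)/4 (absorbing any constant into C).

asin(z/4) + C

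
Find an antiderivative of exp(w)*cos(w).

exp(w)*sin(w)/2 + exp(w)*cos(w)/2 + C

Let I denote the integral. Integrate by parts with u = cos(w), dv = exp(w) dw, so v = exp(w): I = exp(w)*cos(w) + ∫ exp(w)*sin(w) dw.
Apply parts again with u = sin(w), dv = exp(w) dw: ∫ exp(w)*sin(w) dw = exp(w)*sin(w) − I. Substituting back brings back I: I = exp(w)*sin(w) + exp(w)*cos(w) − I.
Solving for I: (1 + 1)·I equals the remaining terms, so I = (1/2)·(exp(w)*sin(w) + exp(w)*cos(w)).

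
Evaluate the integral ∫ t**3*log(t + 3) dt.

Use integration by parts with u = log(t + 3), dv = t**3 dt.
Then du = 1/(t + 3) dt and v = t**4/4.

t**4*log(t + 3)/4 - t**4/16 + t**3/4 - 9*t**2/8 + 27*t/4 - 81*log(t + 3)/4 + C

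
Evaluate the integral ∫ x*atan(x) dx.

Use integration by parts with u = arctan(x), dv = x dx.
Then du = 1/(x**2 + 1) dx.

x**2*atan(x)/2 - x/2 + atan(x)/2 + C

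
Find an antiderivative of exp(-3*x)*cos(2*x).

2*exp(-3*x)*sin(2*x)/13 - 3*exp(-3*x)*cos(2*x)/13 + C

Let I denote the integral. Integrate by parts with u = cos(2*x), dv = exp(-3*x) dx, so v = -exp(-3*x)/3: I = -exp(-3*x)*cos(2*x)/3 − (2/3)·∫ exp(-3*x)*sin(2*x) dx.
Apply parts again with u = sin(2*x), dv = exp(-3*x) dx: ∫ exp(-3*x)*sin(2*x) dx = -exp(-3*x)*sin(2*x)/3 + (2/3)·I. Substituting back brings back I: I = 2*exp(-3*x)*sin(2*x)/9 - exp(-3*x)*cos(2*x)/3 − (4/9)·I.
Solving for I: (1 + 4/9)·I equals the remaining terms, so I = (9/13)·(2*exp(-3*x)*sin(2*x)/9 - exp(-3*x)*cos(2*x)/3).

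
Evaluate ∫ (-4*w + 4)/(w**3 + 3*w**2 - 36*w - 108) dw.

Factor the denominator: (w - 6)*(w + 3)*(w + 6).
Partial-fraction decomposition: 7/(9*(w + 6)) - 16/(27*(w + 3)) - 5/(27*(w - 6)).
Integrate each term: A/(w−a) contributes A·log|w−a|.

-5*log(w - 6)/27 - 16*log(w + 3)/27 + 7*log(w + 6)/9 + C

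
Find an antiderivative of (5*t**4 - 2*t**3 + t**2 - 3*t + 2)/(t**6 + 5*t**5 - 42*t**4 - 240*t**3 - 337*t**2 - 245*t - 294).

1261*log(t - 7)/7000 - 12*log(t + 2)/25 + 479*log(t + 3)/400 - 12763*log(t + 7)/14000 + 7*log(t**2 + 1)/1000 - atan(t)/100 + C

Factor the denominator: (t - 7)*(t + 2)*(t + 3)*(t + 7)*(t**2 + 1).
Partial-fraction decomposition: (7*t - 5)/(500*(t**2 + 1)) - 12763/(14000*(t + 7)) + 479/(400*(t + 3)) - 12/(25*(t + 2)) + 1261/(7000*(t - 7)).
Integrate each term; A/(t−a) gives A·log|t−a|; the (Bt+D)/(t²+p²) term gives a log and an atan.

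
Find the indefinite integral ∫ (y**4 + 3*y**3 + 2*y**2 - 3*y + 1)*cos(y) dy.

Use integration by parts with u = y**4 + 3*y**3 + 2*y**2 - 3*y + 1, dv = cos(y) dy, so v = sin(y).
Apply parts 4 times (tabular method): alternate signs, differentiate u down to 0, integrate dv up.

y**4*sin(y) + 3*y**3*sin(y) + 4*y**3*cos(y) - 10*y**2*sin(y) + 9*y**2*cos(y) - 21*y*sin(y) - 20*y*cos(y) + 21*sin(y) - 21*cos(y) + C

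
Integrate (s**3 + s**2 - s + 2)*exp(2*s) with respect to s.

Use integration by parts with u = s**3 + s**2 - s + 2, dv = exp(2*s) ds, so v = exp(2*s)/2.
Apply parts 3 times (tabular method): alternate signs, differentiate u down to 0, integrate dv up.

(4*s**3 - 2*s**2 - 2*s + 9)*exp(2*s)/8 + C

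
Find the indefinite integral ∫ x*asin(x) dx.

x**2*asin(x)/2 + x*sqrt(-x**2 + 1)/4 - asin(x)/4 + C

Use integration by parts with u = arcsin(x), dv = x dx.
Then du = 1/sqrt(-x**2 + 1) dx.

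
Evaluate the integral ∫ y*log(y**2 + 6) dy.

Let u = y**2 + 6, so du = (2*y) dy.
The integral becomes (1/2)·∫ log(u) du; integrate by parts with u′=log(u), dv′=du.

y**2*log(y**2 + 6)/2 - y**2/2 + 3*log(y**2 + 6) + C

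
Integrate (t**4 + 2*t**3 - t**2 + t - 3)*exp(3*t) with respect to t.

(27*t**4 + 18*t**3 - 45*t**2 + 57*t - 100)*exp(3*t)/81 + C

Use integration by parts with u = t**4 + 2*t**3 - t**2 + t - 3, dv = exp(3*t) dt, so v = exp(3*t)/3.
Apply parts 4 times (tabular method): alternate signs, differentiate u down to 0, integrate dv up.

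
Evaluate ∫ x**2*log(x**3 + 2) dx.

Let u = x**3 + 2, so du = (3*x**2) dx.
The integral becomes (1/3)·∫ log(u) du; integrate by parts with u′=log(u), dv′=du.

x**3*log(x**3 + 2)/3 - x**3/3 + 2*log(x**3 + 2)/3 + C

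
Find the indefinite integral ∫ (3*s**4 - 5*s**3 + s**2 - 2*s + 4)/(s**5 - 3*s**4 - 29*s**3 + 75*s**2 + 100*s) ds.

log(s)/25 + 423*log(s - 5)/100 - 23*log(s - 4)/9 - log(s + 1)/8 + 2539*log(s + 5)/1800 + C

Factor the denominator: s*(s - 5)*(s - 4)*(s + 1)*(s + 5).
Partial-fraction decomposition: 2539/(1800*(s + 5)) - 1/(8*(s + 1)) - 23/(9*(s - 4)) + 423/(100*(s - 5)) + 1/(25*s).
Integrate each term: A/(s−a) contributes A·log|s−a|.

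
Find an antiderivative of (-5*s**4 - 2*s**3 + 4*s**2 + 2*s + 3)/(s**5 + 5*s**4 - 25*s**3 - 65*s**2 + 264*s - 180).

-23*log(s - 3)/8 + 73*log(s - 2)/56 + log(s - 1)/42 + 1391*log(s + 5)/168 - 657*log(s + 6)/56 + C

Factor the denominator: (s - 3)*(s - 2)*(s - 1)*(s + 5)*(s + 6).
Partial-fraction decomposition: -657/(56*(s + 6)) + 1391/(168*(s + 5)) + 1/(42*(s - 1)) + 73/(56*(s - 2)) - 23/(8*(s - 3)).
Integrate each term: A/(s−a) contributes A·log|s−a|.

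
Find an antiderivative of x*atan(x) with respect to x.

Use integration by parts with u = arctan(x), dv = x dx.
Then du = 1/(x**2 + 1) dx.

x**2*atan(x)/2 - x/2 + atan(x)/2 + C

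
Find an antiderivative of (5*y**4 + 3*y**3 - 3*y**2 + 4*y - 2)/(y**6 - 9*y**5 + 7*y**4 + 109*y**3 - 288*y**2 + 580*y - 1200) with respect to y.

Factor the denominator: (y - 5)**2*(y - 3)*(y + 4)*(y**2 + 4).
Partial-fraction decomposition: -(6961*y + 16216)/(109330*(y**2 + 4)) - 73/(810*(y + 4)) + 67/(52*(y - 3)) - 309179/(272484*(y - 5)) + 3443/(522*(y - 5)**2).
Integrate each term; A/(y−a) gives A·log|y−a|; the (By+D)/(y²+p²) term gives a log and an atan.

-309179*log(y - 5)/272484 + 67*log(y - 3)/52 - 73*log(y + 4)/810 - 6961*log(y**2 + 4)/218660 - 4054*atan(y/2)/54665 - 3443/(522*y - 2610) + C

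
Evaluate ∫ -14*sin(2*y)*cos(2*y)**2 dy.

7*cos(2*y)**3/3 + C

Let u = cos(2*y), so du = (-2*sin(2*y)) dy.
Rewriting, the integral becomes 7·∫ u^2 du = 7·u^3/3.
Substituting back, u = cos(2*y).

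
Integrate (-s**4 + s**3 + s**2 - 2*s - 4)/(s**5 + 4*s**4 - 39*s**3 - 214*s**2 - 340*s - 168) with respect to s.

-2027*log(s - 7)/8424 + 3*log(s + 1)/40 + 187*log(s + 2)/324 - 367*log(s + 6)/260 + 5/(9*s + 18) + C

Factor the denominator: (s - 7)*(s + 1)*(s + 2)**2*(s + 6).
Partial-fraction decomposition: -367/(260*(s + 6)) + 187/(324*(s + 2)) - 5/(9*(s + 2)**2) + 3/(40*(s + 1)) - 2027/(8424*(s - 7)).
Integrate each term; A/(s−a) gives A·log|s−a|; A/(s−a)² gives −A/(s−a).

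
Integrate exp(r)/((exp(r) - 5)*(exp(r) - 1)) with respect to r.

Let u = e^r, du = e^r dr.
The integral becomes ∫ du/((u-5)(u-1)); decompose into partial fractions.

log(exp(r) - 5)/4 - log(exp(r) - 1)/4 + C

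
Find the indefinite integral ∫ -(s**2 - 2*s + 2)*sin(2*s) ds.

s**2*cos(2*s)/2 - s*sin(2*s)/2 - s*cos(2*s) + sin(2*s)/2 + 3*cos(2*s)/4 + C

Use integration by parts with u = s**2 - 2*s + 2, dv = -sin(2*s) ds, so v = cos(2*s)/2.
Apply parts 2 times (tabular method): alternate signs, differentiate u down to 0, integrate dv up.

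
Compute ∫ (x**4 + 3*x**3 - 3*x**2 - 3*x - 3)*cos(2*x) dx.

Use integration by parts with u = x**4 + 3*x**3 - 3*x**2 - 3*x - 3, dv = cos(2*x) dx, so v = sin(2*x)/2.
Apply parts 4 times (tabular method): alternate signs, differentiate u down to 0, integrate dv up.

x**4*sin(2*x)/2 + 3*x**3*sin(2*x)/2 + x**3*cos(2*x) - 3*x**2*sin(2*x) + 9*x**2*cos(2*x)/4 - 15*x*sin(2*x)/4 - 3*x*cos(2*x) - 15*cos(2*x)/8 + C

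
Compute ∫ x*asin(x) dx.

Use integration by parts with u = arcsin(x), dv = x dx.
Then du = 1/sqrt(-x**2 + 1) dx.

x**2*asin(x)/2 + x*sqrt(-x**2 + 1)/4 - asin(x)/4 + C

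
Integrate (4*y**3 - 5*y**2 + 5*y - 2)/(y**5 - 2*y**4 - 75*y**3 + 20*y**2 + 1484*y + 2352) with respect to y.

256661*log(y - 7)/1656369 - 8*log(y + 2)/81 + 179*log(y + 4)/242 - 269*log(y + 6)/338 - 1160/(1287*y - 9009) + C

Factor the denominator: (y - 7)**2*(y + 2)*(y + 4)*(y + 6).
Partial-fraction decomposition: -269/(338*(y + 6)) + 179/(242*(y + 4)) - 8/(81*(y + 2)) + 256661/(1656369*(y - 7)) + 1160/(1287*(y - 7)**2).
Integrate each term; A/(y−a) gives A·log|y−a|; A/(y−a)² gives −A/(y−a).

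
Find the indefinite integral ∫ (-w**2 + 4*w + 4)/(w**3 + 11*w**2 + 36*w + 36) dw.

Factor the denominator: (w + 2)*(w + 3)*(w + 6).
Partial-fraction decomposition: -14/(3*(w + 6)) + 17/(3*(w + 3)) - 2/(w + 2).
Integrate each term: A/(w−a) contributes A·log|w−a|.

-2*log(w + 2) + 17*log(w + 3)/3 - 14*log(w + 6)/3 + C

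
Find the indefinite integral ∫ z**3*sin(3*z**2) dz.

Let u = z², du = 2z dz; rewrite as (1/2)∫ u^1·sin(3u) du.
Now integrate by parts 1 time.

-z**2*cos(3*z**2)/6 + sin(3*z**2)/18 + C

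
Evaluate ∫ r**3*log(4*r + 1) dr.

r**4*log(4*r + 1)/4 - r**4/16 + r**3/48 - r**2/128 + r/256 - log(4*r + 1)/1024 + C

Use integration by parts with u = log(4*r + 1), dv = r**3 dr.
Then du = 4/(4*r + 1) dr and v = r**4/4.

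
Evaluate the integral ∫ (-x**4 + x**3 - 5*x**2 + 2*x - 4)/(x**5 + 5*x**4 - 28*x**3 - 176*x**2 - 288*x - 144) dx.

-313*log(x - 6)/1344 + 13*log(x + 1)/35 + 41*log(x + 2)/64 - 427*log(x + 6)/240 + 13/(8*x + 16) + C

Factor the denominator: (x - 6)*(x + 1)*(x + 2)**2*(x + 6).
Partial-fraction decomposition: -427/(240*(x + 6)) + 41/(64*(x + 2)) - 13/(8*(x + 2)**2) + 13/(35*(x + 1)) - 313/(1344*(x - 6)).
Integrate each term; A/(x−a) gives A·log|x−a|; A/(x−a)² gives −A/(x−a).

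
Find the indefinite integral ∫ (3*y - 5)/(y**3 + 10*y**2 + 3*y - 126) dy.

2*log(y - 3)/45 + 23*log(y + 6)/9 - 13*log(y + 7)/5 + C

Factor the denominator: (y - 3)*(y + 6)*(y + 7).
Partial-fraction decomposition: -13/(5*(y + 7)) + 23/(9*(y + 6)) + 2/(45*(y - 3)).
Integrate each term: A/(y−a) contributes A·log|y−a|.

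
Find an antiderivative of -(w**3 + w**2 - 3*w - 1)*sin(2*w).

Use integration by parts with u = w**3 + w**2 - 3*w - 1, dv = -sin(2*w) dw, so v = cos(2*w)/2.
Apply parts 3 times (tabular method): alternate signs, differentiate u down to 0, integrate dv up.

w**3*cos(2*w)/2 - 3*w**2*sin(2*w)/4 + w**2*cos(2*w)/2 - w*sin(2*w)/2 - 9*w*cos(2*w)/4 + 9*sin(2*w)/8 - 3*cos(2*w)/4 + C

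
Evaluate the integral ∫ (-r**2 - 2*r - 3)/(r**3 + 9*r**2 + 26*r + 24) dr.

Factor the denominator: (r + 2)*(r + 3)*(r + 4).
Partial-fraction decomposition: -11/(2*(r + 4)) + 6/(r + 3) - 3/(2*(r + 2)).
Integrate each term: A/(r−a) contributes A·log|r−a|.

-3*log(r + 2)/2 + 6*log(r + 3) - 11*log(r + 4)/2 + C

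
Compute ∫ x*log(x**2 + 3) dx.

Let u = x**2 + 3, so du = (2*x) dx.
The integral becomes (1/2)·∫ log(u) du; integrate by parts with u′=log(u), dv′=du.

x**2*log(x**2 + 3)/2 - x**2/2 + 3*log(x**2 + 3)/2 + C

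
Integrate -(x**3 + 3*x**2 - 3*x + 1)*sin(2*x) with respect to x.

Use integration by parts with u = x**3 + 3*x**2 - 3*x + 1, dv = -sin(2*x) dx, so v = cos(2*x)/2.
Apply parts 3 times (tabular method): alternate signs, differentiate u down to 0, integrate dv up.

x**3*cos(2*x)/2 - 3*x**2*sin(2*x)/4 + 3*x**2*cos(2*x)/2 - 3*x*sin(2*x)/2 - 9*x*cos(2*x)/4 + 9*sin(2*x)/8 - cos(2*x)/4 + C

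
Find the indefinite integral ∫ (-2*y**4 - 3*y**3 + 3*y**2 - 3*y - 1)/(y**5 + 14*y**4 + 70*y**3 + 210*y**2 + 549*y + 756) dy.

-23*log(y + 3)/36 + 87*log(y + 4)/25 - 601*log(y + 7)/116 + 1109*log(y**2 + 9)/6525 + 1601*atan(y/3)/6525 + C

Factor the denominator: (y + 3)*(y + 4)*(y + 7)*(y**2 + 9).
Partial-fraction decomposition: (2218*y + 4803)/(6525*(y**2 + 9)) - 601/(116*(y + 7)) + 87/(25*(y + 4)) - 23/(36*(y + 3)).
Integrate each term; A/(y−a) gives A·log|y−a|; the (By+D)/(y²+p²) term gives a log and an atan.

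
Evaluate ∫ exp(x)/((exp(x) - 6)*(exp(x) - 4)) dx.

log(exp(x) - 6)/2 - log(exp(x) - 4)/2 + C

Let u = e^x, du = e^x dx.
The integral becomes ∫ du/((u-4)(u-6)); decompose into partial fractions.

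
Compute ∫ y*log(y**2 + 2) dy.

y**2*log(y**2 + 2)/2 - y**2/2 + log(y**2 + 2) + C

Let u = y**2 + 2, so du = (2*y) dy.
The integral becomes (1/2)·∫ log(u) du; integrate by parts with u′=log(u), dv′=du.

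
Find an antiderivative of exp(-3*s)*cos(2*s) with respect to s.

2*exp(-3*s)*sin(2*s)/13 - 3*exp(-3*s)*cos(2*s)/13 + C

Let I denote the integral. Integrate by parts with u = cos(2*s), dv = exp(-3*s) ds, so v = -exp(-3*s)/3: I = -exp(-3*s)*cos(2*s)/3 − (2/3)·∫ exp(-3*s)*sin(2*s) ds.
Apply parts again with u = sin(2*s), dv = exp(-3*s) ds: ∫ exp(-3*s)*sin(2*s) ds = -exp(-3*s)*sin(2*s)/3 + (2/3)·I. Substituting back brings back I: I = 2*exp(-3*s)*sin(2*s)/9 - exp(-3*s)*cos(2*s)/3 − (4/9)·I.
Solving for I: (1 + 4/9)·I equals the remaining terms, so I = (9/13)·(2*exp(-3*s)*sin(2*s)/9 - exp(-3*s)*cos(2*s)/3).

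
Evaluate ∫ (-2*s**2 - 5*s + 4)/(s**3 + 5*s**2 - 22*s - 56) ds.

-8*log(s - 4)/11 - log(s + 2)/5 - 59*log(s + 7)/55 + C

Factor the denominator: (s - 4)*(s + 2)*(s + 7).
Partial-fraction decomposition: -59/(55*(s + 7)) - 1/(5*(s + 2)) - 8/(11*(s - 4)).
Integrate each term: A/(s−a) contributes A·log|s−a|.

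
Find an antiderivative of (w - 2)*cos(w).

Use integration by parts with u = w - 2, dv = cos(w) dw, so v = sin(w).
Apply parts 1 times (tabular method): alternate signs, differentiate u down to 0, integrate dv up.

w*sin(w) - 2*sin(w) + cos(w) + C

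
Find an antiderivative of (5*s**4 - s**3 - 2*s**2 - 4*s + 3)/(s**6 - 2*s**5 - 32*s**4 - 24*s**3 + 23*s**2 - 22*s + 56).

Factor the denominator: (s - 7)*(s - 1)*(s + 2)*(s + 4)*(s**2 + 1).
Partial-fraction decomposition: -(7*s - 96)/(850*(s**2 + 1)) - 121/(170*(s + 4)) + 91/(270*(s + 2)) - 1/(180*(s - 1)) + 1049/(2700*(s - 7)).
Integrate each term; A/(s−a) gives A·log|s−a|; the (Bs+D)/(s²+p²) term gives a log and an atan.

1049*log(s - 7)/2700 - log(s - 1)/180 + 91*log(s + 2)/270 - 121*log(s + 4)/170 - 7*log(s**2 + 1)/1700 + 48*atan(s)/425 + C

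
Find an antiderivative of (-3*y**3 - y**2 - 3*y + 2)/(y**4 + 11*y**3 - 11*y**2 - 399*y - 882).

-700*log(y - 6)/1521 - 83*log(y + 3)/144 - 5309*log(y + 7)/2704 - 1003/(52*y + 364) + C

Factor the denominator: (y - 6)*(y + 3)*(y + 7)**2.
Partial-fraction decomposition: -5309/(2704*(y + 7)) + 1003/(52*(y + 7)**2) - 83/(144*(y + 3)) - 700/(1521*(y - 6)).
Integrate each term; A/(y−a) gives A·log|y−a|; A/(y−a)² gives −A/(y−a).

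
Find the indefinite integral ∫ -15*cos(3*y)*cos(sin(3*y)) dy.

Let u = sin(3*y), so du = (3*cos(3*y)) dy.
Rewriting, the integral becomes -5·∫ cos(u) du = -5·sin(u).
Substituting back, u = sin(3*y).

-5*sin(sin(3*y)) + C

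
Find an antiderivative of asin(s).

Use integration by parts with u = arcsin(s), dv = ds.
Then du = 1/sqrt(-s**2 + 1) ds.

s*asin(s) + sqrt(-s**2 + 1) + C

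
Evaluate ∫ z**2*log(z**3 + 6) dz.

z**3*log(z**3 + 6)/3 - z**3/3 + 2*log(z**3 + 6) + C

Let u = z**3 + 6, so du = (3*z**2) dz.
The integral becomes (1/3)·∫ log(u) du; integrate by parts with u′=log(u), dv′=du.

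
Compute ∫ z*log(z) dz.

Use integration by parts with u = log(z), dv = z dz.
Then du = 1/z dz and v = z**2/2.

z**2*log(z)/2 - z**2/4 + C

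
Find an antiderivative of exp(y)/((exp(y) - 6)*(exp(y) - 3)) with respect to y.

Let u = e^y, du = e^y dy.
The integral becomes ∫ du/((u-3)(u-6)); decompose into partial fractions.

log(exp(y) - 6)/3 - log(exp(y) - 3)/3 + C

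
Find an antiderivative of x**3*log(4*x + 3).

x**4*log(4*x + 3)/4 - x**4/16 + x**3/16 - 9*x**2/128 + 27*x/256 - 81*log(4*x + 3)/1024 + C

Use integration by parts with u = log(4*x + 3), dv = x**3 dx.
Then du = 4/(4*x + 3) dx and v = x**4/4.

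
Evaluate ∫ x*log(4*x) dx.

x**2*(log(x) + 2*log(2))/2 - x**2/4 + C

Use integration by parts with u = log(4*x), dv = x dx.
Then du = 1/x dx and v = x**2/2.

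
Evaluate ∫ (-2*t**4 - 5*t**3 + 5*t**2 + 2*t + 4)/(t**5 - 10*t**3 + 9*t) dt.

4*log(t)/9 - 121*log(t - 3)/72 - log(t - 1)/4 - 5*log(t + 1)/8 + log(t + 3)/9 + C

Factor the denominator: t*(t - 3)*(t - 1)*(t + 1)*(t + 3).
Partial-fraction decomposition: 1/(9*(t + 3)) - 5/(8*(t + 1)) - 1/(4*(t - 1)) - 121/(72*(t - 3)) + 4/(9*t).
Integrate each term: A/(t−a) contributes A·log|t−a|.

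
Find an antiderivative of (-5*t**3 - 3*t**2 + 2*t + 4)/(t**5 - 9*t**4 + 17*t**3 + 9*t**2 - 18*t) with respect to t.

-2*log(t)/9 - 586*log(t - 6)/315 + 19*log(t - 3)/9 - log(t - 1)/10 + log(t + 1)/14 + C

Factor the denominator: t*(t - 6)*(t - 3)*(t - 1)*(t + 1).
Partial-fraction decomposition: 1/(14*(t + 1)) - 1/(10*(t - 1)) + 19/(9*(t - 3)) - 586/(315*(t - 6)) - 2/(9*t).
Integrate each term: A/(t−a) contributes A·log|t−a|.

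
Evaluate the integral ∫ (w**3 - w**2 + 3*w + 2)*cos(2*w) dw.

Use integration by parts with u = w**3 - w**2 + 3*w + 2, dv = cos(2*w) dw, so v = sin(2*w)/2.
Apply parts 3 times (tabular method): alternate signs, differentiate u down to 0, integrate dv up.

w**3*sin(2*w)/2 - w**2*sin(2*w)/2 + 3*w**2*cos(2*w)/4 + 3*w*sin(2*w)/4 - w*cos(2*w)/2 + 5*sin(2*w)/4 + 3*cos(2*w)/8 + C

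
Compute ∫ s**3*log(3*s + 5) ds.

s**4*log(3*s + 5)/4 - s**4/16 + 5*s**3/36 - 25*s**2/72 + 125*s/108 - 625*log(3*s + 5)/324 + C

Use integration by parts with u = log(3*s + 5), dv = s**3 ds.
Then du = 3/(3*s + 5) ds and v = s**4/4.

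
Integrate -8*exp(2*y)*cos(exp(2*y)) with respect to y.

Let u = exp(2*y), so du = (2*exp(2*y)) dy.
Rewriting, the integral becomes -4·∫ cos(u) du = -4·sin(u).
Substituting back, u = exp(2*y).

-4*sin(exp(2*y)) + C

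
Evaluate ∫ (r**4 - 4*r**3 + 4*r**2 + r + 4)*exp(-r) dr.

(-r**4 - 4*r**2 - 9*r - 13)*exp(-r) + C

Use integration by parts with u = r**4 - 4*r**3 + 4*r**2 + r + 4, dv = exp(-r) dr, so v = -exp(-r).
Apply parts 4 times (tabular method): alternate signs, differentiate u down to 0, integrate dv up.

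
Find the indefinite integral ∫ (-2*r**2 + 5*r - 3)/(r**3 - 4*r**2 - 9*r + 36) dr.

-15*log(r - 4)/7 + log(r - 3) - 6*log(r + 3)/7 + C

Factor the denominator: (r - 4)*(r - 3)*(r + 3).
Partial-fraction decomposition: -6/(7*(r + 3)) + 1/(r - 3) - 15/(7*(r - 4)).
Integrate each term: A/(r−a) contributes A·log|r−a|.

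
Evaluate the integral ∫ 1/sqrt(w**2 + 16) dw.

log(w + sqrt(w**2 + 16)) + C

Substitute w = 4·tan(θ), so dw = 4·sec(θ)^2 dθ and the radical becomes sqrt(w**2 + 16) = 4·sec(θ) by the Pythagorean identity.
Integrate the resulting trig expression in θ, then back-substitute tan(θ) = w/4, sec(θ) = sqrt(w**2 + 16)/4 (absorbing any constant into C).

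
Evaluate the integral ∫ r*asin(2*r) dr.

r**2*asin(2*r)/2 + r*sqrt(-4*r**2 + 1)/8 - asin(2*r)/16 + C

Use integration by parts with u = arcsin(2*r), dv = r dr.
Then du = 2/sqrt(-4*r**2 + 1) dr.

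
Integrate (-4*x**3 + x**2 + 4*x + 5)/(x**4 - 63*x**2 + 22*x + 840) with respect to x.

Factor the denominator: (x - 6)*(x - 5)*(x + 4)*(x + 7).
Partial-fraction decomposition: -233/(78*(x + 7)) + 29/(30*(x + 4)) + 25/(6*(x - 5)) - 799/(130*(x - 6)).
Integrate each term: A/(x−a) contributes A·log|x−a|.

-799*log(x - 6)/130 + 25*log(x - 5)/6 + 29*log(x + 4)/30 - 233*log(x + 7)/78 + C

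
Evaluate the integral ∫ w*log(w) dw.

w**2*log(w)/2 - w**2/4 + C

Use integration by parts with u = log(w), dv = w dw.
Then du = 1/w dw and v = w**2/2.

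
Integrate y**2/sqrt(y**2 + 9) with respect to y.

y*sqrt(y**2 + 9)/2 - 9*log(y + sqrt(y**2 + 9))/2 + C

Substitute y = 3·tan(θ), so dy = 3·sec(θ)^2 dθ and the radical becomes sqrt(y**2 + 9) = 3·sec(θ) by the Pythagorean identity.
Integrate the resulting trig expression in θ, then back-substitute tan(θ) = y/3, sec(θ) = sqrt(y**2 + 9)/3 (absorbing any constant into C).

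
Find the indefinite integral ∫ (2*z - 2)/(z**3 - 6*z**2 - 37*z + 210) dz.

6*log(z - 7)/13 - 4*log(z - 5)/11 - 14*log(z + 6)/143 + C

Factor the denominator: (z - 7)*(z - 5)*(z + 6).
Partial-fraction decomposition: -14/(143*(z + 6)) - 4/(11*(z - 5)) + 6/(13*(z - 7)).
Integrate each term: A/(z−a) contributes A·log|z−a|.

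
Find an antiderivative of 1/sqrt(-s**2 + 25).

Substitute s = 5·sin(θ), so ds = 5·cos(θ) dθ and the radical becomes sqrt(-s**2 + 25) = 5·cos(θ) by the Pythagorean identity.
Integrate the resulting trig expression in θ, then back-substitute θ = asin(s/5), sin(θ) = s/5, cos(θ) = sqrt(-s**2 + 25)/5 (absorbing any constant into C).

asin(s/5) + C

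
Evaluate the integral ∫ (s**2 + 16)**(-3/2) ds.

s/(16*sqrt(s**2 + 16)) + C

Substitute s = 4·tan(θ), so ds = 4·sec(θ)^2 dθ and the radical becomes sqrt(s**2 + 16) = 4·sec(θ) by the Pythagorean identity.
Integrate the resulting trig expression in θ, then back-substitute tan(θ) = s/4, sec(θ) = sqrt(s**2 + 16)/4 (absorbing any constant into C).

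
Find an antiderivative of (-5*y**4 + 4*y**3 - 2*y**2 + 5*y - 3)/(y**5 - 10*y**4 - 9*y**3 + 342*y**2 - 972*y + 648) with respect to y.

Factor the denominator: (y - 6)**2*(y - 3)*(y - 1)*(y + 6).
Partial-fraction decomposition: -2483/(3024*(y + 6)) + 1/(350*(y - 1)) - 101/(54*(y - 3)) - 8321/(3600*(y - 6)) - 629/(20*(y - 6)**2).
Integrate each term; A/(y−a) gives A·log|y−a|; A/(y−a)² gives −A/(y−a).

-8321*log(y - 6)/3600 - 101*log(y - 3)/54 + log(y - 1)/350 - 2483*log(y + 6)/3024 + 629/(20*y - 120) + C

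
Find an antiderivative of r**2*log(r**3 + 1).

r**3*log(r**3 + 1)/3 - r**3/3 + log(r**3 + 1)/3 + C

Let u = r**3 + 1, so du = (3*r**2) dr.
The integral becomes (1/3)·∫ log(u) du; integrate by parts with u′=log(u), dv′=du.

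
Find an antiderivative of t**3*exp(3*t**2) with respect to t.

(3*t**2 - 1)*exp(3*t**2)/18 + C

Let u = t², du = 2t dt; rewrite as (1/2)∫ u^1·exp(3u) du.
Now integrate by parts 1 time.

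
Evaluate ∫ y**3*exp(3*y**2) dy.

Let u = y², du = 2y dy; rewrite as (1/2)∫ u^1·exp(3u) du.
Now integrate by parts 1 time.

(3*y**2 - 1)*exp(3*y**2)/18 + C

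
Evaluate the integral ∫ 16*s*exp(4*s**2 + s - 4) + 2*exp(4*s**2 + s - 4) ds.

2*exp(4*s**2 + s - 4) + C

Let u = 4*s**2 + s - 4, so du = (8*s + 1) ds.
Rewriting, the integral becomes 2·∫ e^u du = 2·e^u.
Substituting back, u = 4*s**2 + s - 4.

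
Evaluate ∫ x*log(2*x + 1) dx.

x**2*log(2*x + 1)/2 - x**2/4 + x/4 - log(2*x + 1)/8 + C

Use integration by parts with u = log(2*x + 1), dv = x dx.
Then du = 2/(2*x + 1) dx and v = x**2/2.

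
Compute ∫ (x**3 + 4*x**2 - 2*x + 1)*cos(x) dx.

Use integration by parts with u = x**3 + 4*x**2 - 2*x + 1, dv = cos(x) dx, so v = sin(x).
Apply parts 3 times (tabular method): alternate signs, differentiate u down to 0, integrate dv up.

x**3*sin(x) + 4*x**2*sin(x) + 3*x**2*cos(x) - 8*x*sin(x) + 8*x*cos(x) - 7*sin(x) - 8*cos(x) + C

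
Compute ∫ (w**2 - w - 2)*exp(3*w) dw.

(9*w**2 - 15*w - 13)*exp(3*w)/27 + C

Use integration by parts with u = w**2 - w - 2, dv = exp(3*w) dw, so v = exp(3*w)/3.
Apply parts 2 times (tabular method): alternate signs, differentiate u down to 0, integrate dv up.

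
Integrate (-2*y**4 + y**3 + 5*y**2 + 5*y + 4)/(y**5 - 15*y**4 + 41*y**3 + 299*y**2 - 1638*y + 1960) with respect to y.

Factor the denominator: (y - 7)**2*(y - 4)*(y - 2)*(y + 5).
Partial-fraction decomposition: -1271/(9072*(y + 5)) - 1/(35*(y - 2)) - 172/(81*(y - 4)) + 631/(2160*(y - 7)) - 835/(36*(y - 7)**2).
Integrate each term; A/(y−a) gives A·log|y−a|; A/(y−a)² gives −A/(y−a).

631*log(y - 7)/2160 - 172*log(y - 4)/81 - log(y - 2)/35 - 1271*log(y + 5)/9072 + 835/(36*y - 252) + C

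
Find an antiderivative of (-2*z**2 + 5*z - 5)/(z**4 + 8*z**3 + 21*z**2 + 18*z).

Factor the denominator: z*(z + 2)*(z + 3)**2.
Partial-fraction decomposition: -101/(9*(z + 3)) - 38/(3*(z + 3)**2) + 23/(2*(z + 2)) - 5/(18*z).
Integrate each term; A/(z−a) gives A·log|z−a|; A/(z−a)² gives −A/(z−a).

-5*log(z)/18 + 23*log(z + 2)/2 - 101*log(z + 3)/9 + 38/(3*z + 9) + C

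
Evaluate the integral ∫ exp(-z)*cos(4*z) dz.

4*exp(-z)*sin(4*z)/17 - exp(-z)*cos(4*z)/17 + C

Let I denote the integral. Integrate by parts with u = cos(4*z), dv = exp(-z) dz, so v = -exp(-z): I = -exp(-z)*cos(4*z) − 4·∫ exp(-z)*sin(4*z) dz.
Apply parts again with u = sin(4*z), dv = exp(-z) dz: ∫ exp(-z)*sin(4*z) dz = -exp(-z)*sin(4*z) + 4·I. Substituting back brings back I: I = 4*exp(-z)*sin(4*z) - exp(-z)*cos(4*z) − 16·I.
Solving for I: (1 + 16)·I equals the remaining terms, so I = (1/17)·(4*exp(-z)*sin(4*z) - exp(-z)*cos(4*z)).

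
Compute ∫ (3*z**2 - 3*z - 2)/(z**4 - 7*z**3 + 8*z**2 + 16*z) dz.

Factor the denominator: z*(z - 4)**2*(z + 1).
Partial-fraction decomposition: -4/(25*(z + 1)) + 57/(200*(z - 4)) + 17/(10*(z - 4)**2) - 1/(8*z).
Integrate each term; A/(z−a) gives A·log|z−a|; A/(z−a)² gives −A/(z−a).

-log(z)/8 + 57*log(z - 4)/200 - 4*log(z + 1)/25 - 17/(10*z - 40) + C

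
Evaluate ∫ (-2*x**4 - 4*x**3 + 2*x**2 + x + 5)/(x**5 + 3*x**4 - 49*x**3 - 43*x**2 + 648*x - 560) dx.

Factor the denominator: (x - 4)**2*(x - 1)*(x + 5)*(x + 7).
Partial-fraction decomposition: -1667/(968*(x + 7)) + 175/(243*(x + 5)) + 1/(216*(x - 1)) - 29482/(29403*(x - 4)) - 727/(297*(x - 4)**2).
Integrate each term; A/(x−a) gives A·log|x−a|; A/(x−a)² gives −A/(x−a).

-29482*log(x - 4)/29403 + log(x - 1)/216 + 175*log(x + 5)/243 - 1667*log(x + 7)/968 + 727/(297*x - 1188) + C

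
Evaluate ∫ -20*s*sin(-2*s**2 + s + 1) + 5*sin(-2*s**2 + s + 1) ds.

-5*cos(-2*s**2 + s + 1) + C

Let u = 2*s**2 - s - 1, so du = (4*s - 1) ds.
Rewriting, the integral becomes 5·∫ sin(u) du = 5·-cos(u).
Substituting back, u = 2*s**2 - s - 1.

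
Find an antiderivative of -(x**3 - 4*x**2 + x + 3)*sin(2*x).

Use integration by parts with u = x**3 - 4*x**2 + x + 3, dv = -sin(2*x) dx, so v = cos(2*x)/2.
Apply parts 3 times (tabular method): alternate signs, differentiate u down to 0, integrate dv up.

x**3*cos(2*x)/2 - 3*x**2*sin(2*x)/4 - 2*x**2*cos(2*x) + 2*x*sin(2*x) - x*cos(2*x)/4 + sin(2*x)/8 + 5*cos(2*x)/2 + C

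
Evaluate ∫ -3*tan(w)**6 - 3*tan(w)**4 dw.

-3*tan(w)**5/5 + C

Let u = tan(w), so du = (tan(w)**2 + 1) dw.
Rewriting, the integral becomes -3·∫ u^4 du = -3·u^5/5.
Substituting back, u = tan(w).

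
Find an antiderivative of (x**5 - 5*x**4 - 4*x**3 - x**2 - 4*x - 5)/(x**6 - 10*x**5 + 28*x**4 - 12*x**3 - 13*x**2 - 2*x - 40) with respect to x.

-275*log(x - 5)/234 + 549*log(x - 4)/170 - 97*log(x - 2)/90 + log(x + 1)/45 + 3*log(x**2 + 1)/4420 + 301*atan(x)/2210 + C

Factor the denominator: (x - 5)*(x - 4)*(x - 2)*(x + 1)*(x**2 + 1).
Partial-fraction decomposition: (3*x + 301)/(2210*(x**2 + 1)) + 1/(45*(x + 1)) - 97/(90*(x - 2)) + 549/(170*(x - 4)) - 275/(234*(x - 5)).
Integrate each term; A/(x−a) gives A·log|x−a|; the (Bx+D)/(x²+p²) term gives a log and an atan.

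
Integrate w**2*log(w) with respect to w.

Use integration by parts with u = log(w), dv = w**2 dw.
Then du = 1/w dw and v = w**3/3.

w**3*log(w)/3 - w**3/9 + C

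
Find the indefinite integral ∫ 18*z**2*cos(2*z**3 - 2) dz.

Let u = 2*z**3 - 2, so du = (6*z**2) dz.
Rewriting, the integral becomes 3·∫ cos(u) du = 3·sin(u).
Substituting back, u = 2*z**3 - 2.

3*sin(2*z**3 - 2) + C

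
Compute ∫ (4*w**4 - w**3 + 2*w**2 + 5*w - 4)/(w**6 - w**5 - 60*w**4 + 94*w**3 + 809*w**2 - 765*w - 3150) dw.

-11089*log(w - 5)/112896 + 163*log(w - 3)/600 - 66*log(w + 2)/1225 + 175*log(w + 3)/768 - 5003*log(w + 7)/14400 - 1223/(672*w - 3360) + C

Factor the denominator: (w - 5)**2*(w - 3)*(w + 2)*(w + 3)*(w + 7).
Partial-fraction decomposition: -5003/(14400*(w + 7)) + 175/(768*(w + 3)) - 66/(1225*(w + 2)) + 163/(600*(w - 3)) - 11089/(112896*(w - 5)) + 1223/(672*(w - 5)**2).
Integrate each term; A/(w−a) gives A·log|w−a|; A/(w−a)² gives −A/(w−a).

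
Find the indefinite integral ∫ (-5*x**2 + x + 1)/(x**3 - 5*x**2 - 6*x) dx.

-log(x)/6 - 173*log(x - 6)/42 - 5*log(x + 1)/7 + C

Factor the denominator: x*(x - 6)*(x + 1).
Partial-fraction decomposition: -5/(7*(x + 1)) - 173/(42*(x - 6)) - 1/(6*x).
Integrate each term: A/(x−a) contributes A·log|x−a|.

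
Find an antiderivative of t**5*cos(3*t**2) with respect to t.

t**4*sin(3*t**2)/6 + t**2*cos(3*t**2)/9 - sin(3*t**2)/27 + C

Let u = t², du = 2t dt; rewrite as (1/2)∫ u^2·cos(3u) du.
Now integrate by parts 2 times.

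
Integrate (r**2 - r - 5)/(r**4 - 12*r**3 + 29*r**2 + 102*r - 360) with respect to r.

Factor the denominator: (r - 6)*(r - 5)*(r - 4)*(r + 3).
Partial-fraction decomposition: -1/(72*(r + 3)) + 1/(2*(r - 4)) - 15/(8*(r - 5)) + 25/(18*(r - 6)).
Integrate each term: A/(r−a) contributes A·log|r−a|.

25*log(r - 6)/18 - 15*log(r - 5)/8 + log(r - 4)/2 - log(r + 3)/72 + C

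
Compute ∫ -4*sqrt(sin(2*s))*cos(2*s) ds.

Let u = sin(2*s), so du = (2*cos(2*s)) ds.
Rewriting, the integral becomes -2·∫ √u du = -2·(2/3)u^(3/2).
Substituting back, u = sin(2*s).

-4*sin(2*s)**(3/2)/3 + C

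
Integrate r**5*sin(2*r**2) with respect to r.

-r**4*cos(2*r**2)/4 + r**2*sin(2*r**2)/4 + cos(2*r**2)/8 + C

Let u = r², du = 2r dr; rewrite as (1/2)∫ u^2·sin(2u) du.
Now integrate by parts 2 times.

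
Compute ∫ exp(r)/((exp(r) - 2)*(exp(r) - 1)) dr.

Let u = e^r, du = e^r dr.
The integral becomes ∫ du/((u-1)(u-2)); decompose into partial fractions.

log(exp(r) - 2) - log(exp(r) - 1) + C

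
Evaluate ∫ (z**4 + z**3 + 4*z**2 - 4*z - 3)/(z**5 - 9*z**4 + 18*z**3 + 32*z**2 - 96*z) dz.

log(z)/32 - 2221*log(z - 4)/288 + 43*log(z - 3)/5 + 29*log(z + 2)/360 - 365/(24*z - 96) + C

Factor the denominator: z*(z - 4)**2*(z - 3)*(z + 2).
Partial-fraction decomposition: 29/(360*(z + 2)) + 43/(5*(z - 3)) - 2221/(288*(z - 4)) + 365/(24*(z - 4)**2) + 1/(32*z).
Integrate each term; A/(z−a) gives A·log|z−a|; A/(z−a)² gives −A/(z−a).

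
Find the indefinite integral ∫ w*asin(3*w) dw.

w**2*asin(3*w)/2 + w*sqrt(-9*w**2 + 1)/12 - asin(3*w)/36 + C

Use integration by parts with u = arcsin(3*w), dv = w dw.
Then du = 3/sqrt(-9*w**2 + 1) dw.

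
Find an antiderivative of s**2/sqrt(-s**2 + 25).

-s*sqrt(-s**2 + 25)/2 + 25*asin(s/5)/2 + C

Substitute s = 5·sin(θ), so ds = 5·cos(θ) dθ and the radical becomes sqrt(-s**2 + 25) = 5·cos(θ) by the Pythagorean identity.
Integrate the resulting trig expression in θ, then back-substitute θ = asin(s/5), sin(θ) = s/5, cos(θ) = sqrt(-s**2 + 25)/5 (absorbing any constant into C).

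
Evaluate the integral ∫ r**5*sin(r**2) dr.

Let u = r², du = 2r dr; rewrite as (1/2)∫ u^2·sin(1u) du.
Now integrate by parts 2 times.

-r**4*cos(r**2)/2 + r**2*sin(r**2) + cos(r**2) + C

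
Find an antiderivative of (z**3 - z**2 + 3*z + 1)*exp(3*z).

(9*z**3 - 18*z**2 + 39*z - 4)*exp(3*z)/27 + C

Use integration by parts with u = z**3 - z**2 + 3*z + 1, dv = exp(3*z) dz, so v = exp(3*z)/3.
Apply parts 3 times (tabular method): alternate signs, differentiate u down to 0, integrate dv up.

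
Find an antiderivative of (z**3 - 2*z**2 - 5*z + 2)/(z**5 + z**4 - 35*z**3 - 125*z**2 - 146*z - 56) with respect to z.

Factor the denominator: (z - 7)*(z + 1)**2*(z + 2)*(z + 4).
Partial-fraction decomposition: -37/(99*(z + 4)) + 2/(9*(z + 2)) + 17/(144*(z + 1)) - 1/(6*(z + 1)**2) + 53/(1584*(z - 7)).
Integrate each term; A/(z−a) gives A·log|z−a|; A/(z−a)² gives −A/(z−a).

53*log(z - 7)/1584 + 17*log(z + 1)/144 + 2*log(z + 2)/9 - 37*log(z + 4)/99 + 1/(6*z + 6) + C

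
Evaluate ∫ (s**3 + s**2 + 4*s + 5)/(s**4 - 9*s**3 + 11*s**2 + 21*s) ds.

Factor the denominator: s*(s - 7)*(s - 3)*(s + 1).
Partial-fraction decomposition: -1/(32*(s + 1)) - 53/(48*(s - 3)) + 425/(224*(s - 7)) + 5/(21*s).
Integrate each term: A/(s−a) contributes A·log|s−a|.

5*log(s)/21 + 425*log(s - 7)/224 - 53*log(s - 3)/48 - log(s + 1)/32 + C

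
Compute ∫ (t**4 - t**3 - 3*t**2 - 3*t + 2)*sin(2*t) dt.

-t**4*cos(2*t)/2 + t**3*sin(2*t) + t**3*cos(2*t)/2 - 3*t**2*sin(2*t)/4 + 3*t**2*cos(2*t) - 3*t*sin(2*t) + 3*t*cos(2*t)/4 - 3*sin(2*t)/8 - 5*cos(2*t)/2 + C

Use integration by parts with u = t**4 - t**3 - 3*t**2 - 3*t + 2, dv = sin(2*t) dt, so v = -cos(2*t)/2.
Apply parts 4 times (tabular method): alternate signs, differentiate u down to 0, integrate dv up.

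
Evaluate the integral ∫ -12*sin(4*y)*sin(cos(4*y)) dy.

Let u = cos(4*y), so du = (-4*sin(4*y)) dy.
Rewriting, the integral becomes 3·∫ sin(u) du = 3·-cos(u).
Substituting back, u = cos(4*y).

-3*cos(cos(4*y)) + C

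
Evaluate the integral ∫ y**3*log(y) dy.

y**4*log(y)/4 - y**4/16 + C

Use integration by parts with u = log(y), dv = y**3 dy.
Then du = 1/y dy and v = y**4/4.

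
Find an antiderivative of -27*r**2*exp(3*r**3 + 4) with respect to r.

-3*exp(3*r**3 + 4) + C

Let u = 3*r**3 + 4, so du = (9*r**2) dr.
Rewriting, the integral becomes -3·∫ e^u du = -3·e^u.
Substituting back, u = 3*r**3 + 4.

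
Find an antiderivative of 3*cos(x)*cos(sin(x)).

3*sin(sin(x)) + C

Let u = sin(x), so du = (cos(x)) dx.
Rewriting, the integral becomes 3·∫ cos(u) du = 3·sin(u).
Substituting back, u = sin(x).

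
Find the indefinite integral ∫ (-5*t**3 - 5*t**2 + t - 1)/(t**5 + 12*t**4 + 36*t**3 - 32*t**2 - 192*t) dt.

Factor the denominator: t*(t - 2)*(t + 4)**2*(t + 6).
Partial-fraction decomposition: 893/(192*(t + 6)) - 2623/(576*(t + 4)) + 235/(48*(t + 4)**2) - 59/(576*(t - 2)) + 1/(192*t).
Integrate each term; A/(t−a) gives A·log|t−a|; A/(t−a)² gives −A/(t−a).

log(t)/192 - 59*log(t - 2)/576 - 2623*log(t + 4)/576 + 893*log(t + 6)/192 - 235/(48*t + 192) + C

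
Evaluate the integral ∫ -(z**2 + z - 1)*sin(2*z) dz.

z**2*cos(2*z)/2 - z*sin(2*z)/2 + z*cos(2*z)/2 - sin(2*z)/4 - 3*cos(2*z)/4 + C

Use integration by parts with u = z**2 + z - 1, dv = -sin(2*z) dz, so v = cos(2*z)/2.
Apply parts 2 times (tabular method): alternate signs, differentiate u down to 0, integrate dv up.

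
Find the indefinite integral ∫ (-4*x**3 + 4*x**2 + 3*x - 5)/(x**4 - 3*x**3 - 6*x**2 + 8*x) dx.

Factor the denominator: x*(x - 4)*(x - 1)*(x + 2).
Partial-fraction decomposition: -37/(36*(x + 2)) + 2/(9*(x - 1)) - 185/(72*(x - 4)) - 5/(8*x).
Integrate each term: A/(x−a) contributes A·log|x−a|.

-5*log(x)/8 - 185*log(x - 4)/72 + 2*log(x - 1)/9 - 37*log(x + 2)/36 + C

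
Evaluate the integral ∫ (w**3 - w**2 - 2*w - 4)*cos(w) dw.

Use integration by parts with u = w**3 - w**2 - 2*w - 4, dv = cos(w) dw, so v = sin(w).
Apply parts 3 times (tabular method): alternate signs, differentiate u down to 0, integrate dv up.

w**3*sin(w) - w**2*sin(w) + 3*w**2*cos(w) - 8*w*sin(w) - 2*w*cos(w) - 2*sin(w) - 8*cos(w) + C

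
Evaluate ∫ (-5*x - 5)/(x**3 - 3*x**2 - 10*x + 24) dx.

-25*log(x - 4)/14 + 3*log(x - 2)/2 + 2*log(x + 3)/7 + C

Factor the denominator: (x - 4)*(x - 2)*(x + 3).
Partial-fraction decomposition: 2/(7*(x + 3)) + 3/(2*(x - 2)) - 25/(14*(x - 4)).
Integrate each term: A/(x−a) contributes A·log|x−a|.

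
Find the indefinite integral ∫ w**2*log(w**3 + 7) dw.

Let u = w**3 + 7, so du = (3*w**2) dw.
The integral becomes (1/3)·∫ log(u) du; integrate by parts with u′=log(u), dv′=du.

w**3*log(w**3 + 7)/3 - w**3/3 + 7*log(w**3 + 7)/3 + C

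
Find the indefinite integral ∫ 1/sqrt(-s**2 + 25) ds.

asin(s/5) + C

Substitute s = 5·sin(θ), so ds = 5·cos(θ) dθ and the radical becomes sqrt(-s**2 + 25) = 5·cos(θ) by the Pythagorean identity.
Integrate the resulting trig expression in θ, then back-substitute θ = asin(s/5), sin(θ) = s/5, cos(θ) = sqrt(-s**2 + 25)/5 (absorbing any constant into C).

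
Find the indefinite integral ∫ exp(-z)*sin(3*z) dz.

Let I denote the integral. Integrate by parts with u = sin(3*z), dv = exp(-z) dz, so v = -exp(-z): I = -exp(-z)*sin(3*z) + 3·∫ exp(-z)*cos(3*z) dz.
Apply parts again with u = cos(3*z), dv = exp(-z) dz: ∫ exp(-z)*cos(3*z) dz = -exp(-z)*cos(3*z) − 3·I. Substituting back brings back I: I = -exp(-z)*sin(3*z) - 3*exp(-z)*cos(3*z) − 9·I.
Solving for I: (1 + 9)·I equals the remaining terms, so I = (1/10)·(-exp(-z)*sin(3*z) - 3*exp(-z)*cos(3*z)).

-exp(-z)*sin(3*z)/10 - 3*exp(-z)*cos(3*z)/10 + C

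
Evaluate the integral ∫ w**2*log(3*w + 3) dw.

Use integration by parts with u = log(3*w + 3), dv = w**2 dw.
Then du = 3/(3*w + 3) dw and v = w**3/3.

w**3*log(3*w + 3)/3 - w**3/9 + w**2/6 - w/3 + log(w + 1)/3 + C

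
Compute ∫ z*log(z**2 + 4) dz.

z**2*log(z**2 + 4)/2 - z**2/2 + 2*log(z**2 + 4) + C

Let u = z**2 + 4, so du = (2*z) dz.
The integral becomes (1/2)·∫ log(u) du; integrate by parts with u′=log(u), dv′=du.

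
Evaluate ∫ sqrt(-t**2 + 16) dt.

Substitute t = 4·sin(θ), so dt = 4·cos(θ) dθ and the radical becomes sqrt(-t**2 + 16) = 4·cos(θ) by the Pythagorean identity.
Integrate the resulting trig expression in θ, then back-substitute θ = asin(t/4), sin(θ) = t/4, cos(θ) = sqrt(-t**2 + 16)/4 (absorbing any constant into C).

t*sqrt(-t**2 + 16)/2 + 8*asin(t/4) + C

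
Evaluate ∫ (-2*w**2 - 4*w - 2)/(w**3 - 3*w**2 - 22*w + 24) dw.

-49*log(w - 6)/25 + 8*log(w - 1)/25 - 9*log(w + 4)/25 + C

Factor the denominator: (w - 6)*(w - 1)*(w + 4).
Partial-fraction decomposition: -9/(25*(w + 4)) + 8/(25*(w - 1)) - 49/(25*(w - 6)).
Integrate each term: A/(w−a) contributes A·log|w−a|.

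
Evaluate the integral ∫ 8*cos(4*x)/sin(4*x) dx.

2*log(sin(4*x)) + C

Let u = sin(4*x), so du = (4*cos(4*x)) dx.
Rewriting, the integral becomes 2·∫ 1/u du = 2·log(u).
Substituting back, u = sin(4*x).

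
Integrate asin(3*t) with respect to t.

t*asin(3*t) + sqrt(-9*t**2 + 1)/3 + C

Use integration by parts with u = arcsin(3*t), dv = dt.
Then du = 3/sqrt(-9*t**2 + 1) dt.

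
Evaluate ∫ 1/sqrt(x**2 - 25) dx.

log(x + sqrt(x**2 - 25)) + C

Substitute x = 5·sec(θ), so dx = 5·sec(θ)*tan(θ) dθ and the radical becomes sqrt(x**2 - 25) = 5·tan(θ) by the Pythagorean identity.
Integrate the resulting trig expression in θ, then back-substitute sec(θ) = x/5, tan(θ) = sqrt(x**2 - 25)/5 (absorbing any constant into C).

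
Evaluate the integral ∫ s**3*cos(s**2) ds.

s**2*sin(s**2)/2 + cos(s**2)/2 + C

Let u = s², du = 2s ds; rewrite as (1/2)∫ u^1·cos(1u) du.
Now integrate by parts 1 time.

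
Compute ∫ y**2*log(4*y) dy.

Use integration by parts with u = log(4*y), dv = y**2 dy.
Then du = 1/y dy and v = y**3/3.

y**3*(log(y) + 2*log(2))/3 - y**3/9 + C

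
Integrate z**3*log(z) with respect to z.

Use integration by parts with u = log(z), dv = z**3 dz.
Then du = 1/z dz and v = z**4/4.

z**4*log(z)/4 - z**4/16 + C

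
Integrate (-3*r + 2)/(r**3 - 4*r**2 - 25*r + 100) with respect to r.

Factor the denominator: (r - 5)*(r - 4)*(r + 5).
Partial-fraction decomposition: 17/(90*(r + 5)) + 10/(9*(r - 4)) - 13/(10*(r - 5)).
Integrate each term: A/(r−a) contributes A·log|r−a|.

-13*log(r - 5)/10 + 10*log(r - 4)/9 + 17*log(r + 5)/90 + C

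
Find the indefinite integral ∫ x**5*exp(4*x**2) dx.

(8*x**4 - 4*x**2 + 1)*exp(4*x**2)/64 + C

Let u = x², du = 2x dx; rewrite as (1/2)∫ u^2·exp(4u) du.
Now integrate by parts 2 times.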